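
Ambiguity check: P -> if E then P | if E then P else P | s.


dangling else: 'if E then if E then s else s' parses two ways
Ambiguous


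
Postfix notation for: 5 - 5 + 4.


Left to right (same or higher precedence on left)
Postfix: 5 5 - 4 +


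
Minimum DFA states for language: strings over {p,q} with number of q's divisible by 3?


Track (count of q) mod 3: states 0..2, accept at 0
Minimal DFA: 3 states


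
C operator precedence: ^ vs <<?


'<<' is shift (level 8); '^' is bitwise XOR (level 4)
Higher level binds tighter
'<<' has higher precedence than '^'


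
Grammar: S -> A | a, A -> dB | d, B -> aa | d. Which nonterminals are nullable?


A nonterminal is nullable iff some alternative derives ε (directly, or every symbol in it is nullable)
Nullable: {}


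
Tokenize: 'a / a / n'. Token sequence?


Scan left to right, longest-match per lexeme
Tokens: ID(a), OP(/), ID(a), OP(/), ID(n)


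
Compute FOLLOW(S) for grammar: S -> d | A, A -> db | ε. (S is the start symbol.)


$ ∈ FOLLOW(S). For each A -> αBβ: add FIRST(β)\{ε} to FOLLOW(B); if β nullable, add FOLLOW(A).
FOLLOW(S) = {$}


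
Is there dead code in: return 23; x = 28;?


statement follows a return and is unreachable
Dead: 'x = 28'


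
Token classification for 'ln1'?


Pattern: letter/underscore followed by alphanumerics, not a keyword
Type: IDENTIFIER


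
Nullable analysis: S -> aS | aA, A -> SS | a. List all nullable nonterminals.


A nonterminal is nullable iff some alternative derives ε (directly, or every symbol in it is nullable)
Nullable: {}


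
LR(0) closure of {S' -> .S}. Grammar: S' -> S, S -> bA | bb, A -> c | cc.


Start: S' -> .S
For each item with dot before a nonterminal B, add B -> .γ for every B-production
Closure: [S' -> .S, S -> .bA, S -> .bb]


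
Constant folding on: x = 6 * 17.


6 * 17 = 102 at compile time
Optimized: x = 102


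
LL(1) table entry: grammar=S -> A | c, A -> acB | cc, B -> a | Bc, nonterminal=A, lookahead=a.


For [A, a]: 'a' ∈ FIRST(acB)
Entry: A -> acB


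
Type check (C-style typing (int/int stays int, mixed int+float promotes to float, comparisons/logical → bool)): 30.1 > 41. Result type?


Operand types: float > int
Rule: comparison yields bool
Result type: bool


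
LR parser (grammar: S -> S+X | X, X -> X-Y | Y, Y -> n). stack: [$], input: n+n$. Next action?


no handle on stack; shift 'n'
Action: shift


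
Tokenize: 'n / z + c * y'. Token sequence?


Scan left to right, longest-match per lexeme
Tokens: ID(n), OP(/), ID(z), OP(+), ID(c), OP(*), ID(y)


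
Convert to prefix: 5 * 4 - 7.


left-to-right (same/higher precedence on left): tree is (- (* 5 4) 7)
Prefix: - * 5 4 7


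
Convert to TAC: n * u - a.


Break into single-operator statements:
t1 = n * u
t2 = t1 - a


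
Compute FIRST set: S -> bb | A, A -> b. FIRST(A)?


Per alternative of A: FIRST(b) = {b}
FIRST(A) = {b}


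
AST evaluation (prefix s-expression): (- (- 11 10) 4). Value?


Evaluate inner: (- 11 10) = 1
Evaluate root: (- 1 4) = -3
Result: -3


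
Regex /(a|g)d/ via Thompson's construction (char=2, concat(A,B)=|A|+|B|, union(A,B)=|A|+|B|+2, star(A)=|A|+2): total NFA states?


Syntax tree has 3 char leaf(s), 1 union(s), 0 star(s)
chars contribute 3×2 = 6; each union adds +2; each star adds +2
Total: 6 + 2 + 0 = 8 states


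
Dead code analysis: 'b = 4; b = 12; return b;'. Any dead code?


first assignment to b is overwritten before any read
Dead: 'b = 4'


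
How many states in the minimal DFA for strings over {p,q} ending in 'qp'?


Track the longest suffix of input matching a prefix of 'qp': 3 classes (prefixes of length 0..2)
Minimal DFA: 3 states


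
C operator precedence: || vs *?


'*' is multiplicative (level 10); '||' is logical OR (level 1)
Higher level binds tighter
'*' has higher precedence than '||'


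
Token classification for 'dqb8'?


Pattern: letter/underscore followed by alphanumerics, not a keyword
Type: IDENTIFIER


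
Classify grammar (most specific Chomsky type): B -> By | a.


Left-linear: every RHS is a terminal or one nonterminal followed by a terminal
Classification: Type 3 (Regular)


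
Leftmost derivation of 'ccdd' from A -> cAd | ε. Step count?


Derivation: A => cAd => ccAdd => ccdd
Steps: 3


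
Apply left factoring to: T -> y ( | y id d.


Common prefix: 'y'
Factored: T -> y T', T' -> ( | id d


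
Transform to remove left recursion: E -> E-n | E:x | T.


Left-recursive alternatives: E-n, E:x; non-recursive: T
Introduce E': E -> TE', E' -> -nE' | :xE' | ε


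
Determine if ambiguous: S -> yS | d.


right-linear, alternatives start with distinct terminals 'y' vs 'd': unique leftmost derivation
Unambiguous


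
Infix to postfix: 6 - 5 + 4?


Left to right (same or higher precedence on left)
Postfix: 6 5 - 4 +


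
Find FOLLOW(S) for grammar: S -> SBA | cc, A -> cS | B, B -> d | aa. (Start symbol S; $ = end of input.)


$ ∈ FOLLOW(S). For each A -> αBβ: add FIRST(β)\{ε} to FOLLOW(B); if β nullable, add FOLLOW(A).
FOLLOW(S) = {$, a, d}


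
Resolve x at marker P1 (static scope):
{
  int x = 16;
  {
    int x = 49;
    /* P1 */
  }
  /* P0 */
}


x declared in the same block as P1
x = 49


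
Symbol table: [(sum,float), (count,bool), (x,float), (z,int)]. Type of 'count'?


Lookup 'count' → type bool


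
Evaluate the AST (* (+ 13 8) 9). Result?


Evaluate inner: (+ 13 8) = 21
Evaluate root: (* 21 9) = 189
Result: 189


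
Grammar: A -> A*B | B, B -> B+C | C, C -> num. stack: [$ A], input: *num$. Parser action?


shift '*' to continue A -> A*B
Action: shift


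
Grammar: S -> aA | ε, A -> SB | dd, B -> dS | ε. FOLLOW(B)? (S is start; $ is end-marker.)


$ ∈ FOLLOW(S). For each A -> αBβ: add FIRST(β)\{ε} to FOLLOW(B); if β nullable, add FOLLOW(A).
FOLLOW(B) = {$, d}


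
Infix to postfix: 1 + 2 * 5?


* has higher precedence, evaluate 2*5 first
Postfix: 1 2 5 * +


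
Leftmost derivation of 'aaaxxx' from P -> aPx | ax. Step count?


Derivation: P => aPx => aaPxx => aaaxxx
Steps: 3


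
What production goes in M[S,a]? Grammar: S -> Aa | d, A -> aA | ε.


For [S, a]: 'a' ∈ FIRST(Aa)
Entry: S -> Aa


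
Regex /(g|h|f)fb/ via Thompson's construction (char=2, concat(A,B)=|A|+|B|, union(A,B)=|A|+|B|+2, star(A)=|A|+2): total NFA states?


Syntax tree has 5 char leaf(s), 2 union(s), 0 star(s)
chars contribute 5×2 = 10; each union adds +2; each star adds +2
Total: 10 + 4 + 0 = 14 states


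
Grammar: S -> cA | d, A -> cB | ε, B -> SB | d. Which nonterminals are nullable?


A nonterminal is nullable iff some alternative derives ε (directly, or every symbol in it is nullable)
Nullable: {A}


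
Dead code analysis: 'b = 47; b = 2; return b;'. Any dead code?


first assignment to b is overwritten before any read
Dead: 'b = 47'


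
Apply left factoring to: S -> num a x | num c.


Common prefix: 'num'
Factored: S -> num S', S' -> a x | c


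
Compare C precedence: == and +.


'+' is additive (level 9); '==' is equality (level 6)
Higher level binds tighter
'+' has higher precedence than '=='


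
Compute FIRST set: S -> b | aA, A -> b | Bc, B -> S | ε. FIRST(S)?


Per alternative of S: FIRST(b) = {b}; FIRST(aA) = {a}
FIRST(S) = {a, b}


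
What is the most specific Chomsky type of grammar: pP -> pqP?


LHS has context (more than one symbol) and |LHS| ≤ |RHS|
Classification: Type 1 (Context-Sensitive)


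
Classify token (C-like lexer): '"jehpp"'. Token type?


Pattern: double-quoted sequence
Type: STRING_LITERAL


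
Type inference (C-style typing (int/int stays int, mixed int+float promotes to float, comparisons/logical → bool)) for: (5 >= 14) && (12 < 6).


Operand types: bool && bool
Rule: logical operators take bool operands and yield bool
Result type: bool


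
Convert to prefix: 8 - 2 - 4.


left-to-right (same/higher precedence on left): tree is (- (- 8 2) 4)
Prefix: - - 8 2 4


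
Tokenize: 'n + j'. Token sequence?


Scan left to right, longest-match per lexeme
Tokens: ID(n), OP(+), ID(j)


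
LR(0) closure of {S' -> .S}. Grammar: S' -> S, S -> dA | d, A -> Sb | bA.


Start: S' -> .S
For each item with dot before a nonterminal B, add B -> .γ for every B-production
Closure: [S' -> .S, S -> .dA, S -> .d]


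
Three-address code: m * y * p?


Break into single-operator statements:
t1 = m * y
t2 = t1 * p


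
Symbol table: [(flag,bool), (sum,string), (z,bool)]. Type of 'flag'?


Lookup 'flag' → type bool


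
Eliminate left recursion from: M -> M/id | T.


Left-recursive alternatives: M/id; non-recursive: T
Introduce M': M -> TM', M' -> /idM' | ε


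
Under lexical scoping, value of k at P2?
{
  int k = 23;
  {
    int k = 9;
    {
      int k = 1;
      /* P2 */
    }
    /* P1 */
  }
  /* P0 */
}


k declared in the same block as P2
k = 1


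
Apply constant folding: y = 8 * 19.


8 * 19 = 152 at compile time
Optimized: y = 152


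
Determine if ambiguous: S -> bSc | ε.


balanced b^n…c^n: each string has a unique parse
Unambiguous


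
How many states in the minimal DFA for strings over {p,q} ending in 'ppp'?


Track the longest suffix of input matching a prefix of 'ppp': 4 classes (prefixes of length 0..3)
Minimal DFA: 4 states


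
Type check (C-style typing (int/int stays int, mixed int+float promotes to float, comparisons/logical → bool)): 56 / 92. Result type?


Operand types: int / int
Rule: mixed int/float promotes to float; int/int stays int
Result type: int


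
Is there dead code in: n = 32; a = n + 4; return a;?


n is read by a's definition; a is returned
No dead code


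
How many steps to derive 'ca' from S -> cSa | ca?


Derivation: S => ca
Steps: 1


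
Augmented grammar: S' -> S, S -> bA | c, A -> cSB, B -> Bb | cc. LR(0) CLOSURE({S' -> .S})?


Start: S' -> .S
For each item with dot before a nonterminal B, add B -> .γ for every B-production
Closure: [S' -> .S, S -> .bA, S -> .c]


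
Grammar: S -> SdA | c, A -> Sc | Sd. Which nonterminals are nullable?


A nonterminal is nullable iff some alternative derives ε (directly, or every symbol in it is nullable)
Nullable: {}


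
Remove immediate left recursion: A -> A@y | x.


Left-recursive alternatives: A@y; non-recursive: x
Introduce A': A -> xA', A' -> @yA' | ε


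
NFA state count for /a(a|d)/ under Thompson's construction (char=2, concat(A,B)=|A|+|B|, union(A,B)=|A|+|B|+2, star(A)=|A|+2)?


Syntax tree has 3 char leaf(s), 1 union(s), 0 star(s)
chars contribute 3×2 = 6; each union adds +2; each star adds +2
Total: 6 + 2 + 0 = 8 states


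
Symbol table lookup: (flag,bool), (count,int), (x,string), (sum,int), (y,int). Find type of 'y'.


Lookup 'y' → type int


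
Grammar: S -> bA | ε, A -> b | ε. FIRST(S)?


Per alternative of S: FIRST(bA) = {b}; FIRST(ε) = {ε}
FIRST(S) = {b, ε}


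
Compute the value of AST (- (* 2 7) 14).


Evaluate inner: (* 2 7) = 14
Evaluate root: (- 14 14) = 0
Result: 0


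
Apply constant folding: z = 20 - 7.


20 - 7 = 13 at compile time
Optimized: z = 13


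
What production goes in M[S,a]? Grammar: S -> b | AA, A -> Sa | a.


For [S, a]: 'a' ∈ FIRST(AA)
Entry: S -> AA


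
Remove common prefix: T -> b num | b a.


Common prefix: 'b'
Factored: T -> b T', T' -> num | a


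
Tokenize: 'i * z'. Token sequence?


Scan left to right, longest-match per lexeme
Tokens: ID(i), OP(*), ID(z)


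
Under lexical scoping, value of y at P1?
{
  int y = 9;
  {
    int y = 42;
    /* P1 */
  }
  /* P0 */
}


y declared in the same block as P1
y = 42


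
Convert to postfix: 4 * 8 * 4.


Left to right (same or higher precedence on left)
Postfix: 4 8 * 4 *


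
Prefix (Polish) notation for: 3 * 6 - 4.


left-to-right (same/higher precedence on left): tree is (- (* 3 6) 4)
Prefix: - * 3 6 4


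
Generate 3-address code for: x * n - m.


Break into single-operator statements:
t1 = x * n
t2 = t1 - m


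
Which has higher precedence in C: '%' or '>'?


'%' is multiplicative (level 10); '>' is relational (level 7)
Higher level binds tighter
'%' has higher precedence than '>'


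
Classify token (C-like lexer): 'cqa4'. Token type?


Pattern: letter/underscore followed by alphanumerics, not a keyword
Type: IDENTIFIER


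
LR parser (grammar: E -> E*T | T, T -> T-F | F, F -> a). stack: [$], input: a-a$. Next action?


no handle on stack; shift 'a'
Action: shift


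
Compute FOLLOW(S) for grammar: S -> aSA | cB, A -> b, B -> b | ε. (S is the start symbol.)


$ ∈ FOLLOW(S). For each A -> αBβ: add FIRST(β)\{ε} to FOLLOW(B); if β nullable, add FOLLOW(A).
FOLLOW(S) = {$, b}


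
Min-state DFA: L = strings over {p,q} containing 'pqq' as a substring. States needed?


KMP-style automaton: 3 progress states + 1 absorbing accept = 4
Minimal DFA: 4 states


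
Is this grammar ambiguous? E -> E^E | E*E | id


'id^id*id' has two parse trees (no precedence encoded between ^ and *)
Ambiguous


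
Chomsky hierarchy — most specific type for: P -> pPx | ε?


Single nonterminal LHS, but p^n x^n is not regular
Classification: Type 2 (Context-Free)


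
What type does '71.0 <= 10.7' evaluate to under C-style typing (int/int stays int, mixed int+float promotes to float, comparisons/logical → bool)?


Operand types: float <= float
Rule: comparison yields bool
Result type: bool


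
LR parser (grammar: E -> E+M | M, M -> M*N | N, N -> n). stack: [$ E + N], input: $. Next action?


'N' (not preceded by M*) is the handle for M -> N
Action: reduce (M -> N)


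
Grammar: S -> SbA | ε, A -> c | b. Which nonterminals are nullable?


A nonterminal is nullable iff some alternative derives ε (directly, or every symbol in it is nullable)
Nullable: {S}


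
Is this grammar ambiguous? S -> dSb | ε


balanced d^n…b^n: each string has a unique parse
Unambiguous


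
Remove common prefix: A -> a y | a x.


Common prefix: 'a'
Factored: A -> a A', A' -> y | x


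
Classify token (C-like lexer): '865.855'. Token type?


Pattern: digits with a decimal point
Type: FLOAT_LITERAL


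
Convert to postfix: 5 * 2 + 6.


Left to right (same or higher precedence on left)
Postfix: 5 2 * 6 +


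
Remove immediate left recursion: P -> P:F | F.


Left-recursive alternatives: P:F; non-recursive: F
Introduce P': P -> FP', P' -> :FP' | ε


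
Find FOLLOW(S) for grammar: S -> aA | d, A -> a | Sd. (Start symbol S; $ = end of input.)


$ ∈ FOLLOW(S). For each A -> αBβ: add FIRST(β)\{ε} to FOLLOW(B); if β nullable, add FOLLOW(A).
FOLLOW(S) = {$, d}


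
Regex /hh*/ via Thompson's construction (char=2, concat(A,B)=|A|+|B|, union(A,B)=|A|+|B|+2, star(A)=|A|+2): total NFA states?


Syntax tree has 2 char leaf(s), 0 union(s), 1 star(s)
chars contribute 2×2 = 4; each union adds +2; each star adds +2
Total: 4 + 0 + 2 = 6 states


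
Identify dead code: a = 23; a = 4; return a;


first assignment to a is overwritten before any read
Dead: 'a = 23'


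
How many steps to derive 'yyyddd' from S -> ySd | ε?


Derivation: S => ySd => yySdd => yyySddd => yyyddd
Steps: 4


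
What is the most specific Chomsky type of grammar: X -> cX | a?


Right-linear: every RHS is a terminal or a terminal followed by one nonterminal
Classification: Type 3 (Regular)


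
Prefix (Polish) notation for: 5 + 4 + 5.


left-to-right (same/higher precedence on left): tree is (+ (+ 5 4) 5)
Prefix: + + 5 4 5


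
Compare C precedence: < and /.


'/' is multiplicative (level 10); '<' is relational (level 7)
Higher level binds tighter
'/' has higher precedence than '<'


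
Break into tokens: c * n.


Scan left to right, longest-match per lexeme
Tokens: ID(c), OP(*), ID(n)


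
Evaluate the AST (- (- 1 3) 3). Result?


Evaluate inner: (- 1 3) = -2
Evaluate root: (- -2 3) = -5
Result: -5


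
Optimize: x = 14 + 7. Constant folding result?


14 + 7 = 21 at compile time
Optimized: x = 21


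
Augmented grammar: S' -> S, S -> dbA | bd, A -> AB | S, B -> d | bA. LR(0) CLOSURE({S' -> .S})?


Start: S' -> .S
For each item with dot before a nonterminal B, add B -> .γ for every B-production
Closure: [S' -> .S, S -> .dbA, S -> .bd]


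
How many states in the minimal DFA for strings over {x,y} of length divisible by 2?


Track length mod 2: states 0..1, accept at 0
Minimal DFA: 2 states


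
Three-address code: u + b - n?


Break into single-operator statements:
t1 = u + b
t2 = t1 - n


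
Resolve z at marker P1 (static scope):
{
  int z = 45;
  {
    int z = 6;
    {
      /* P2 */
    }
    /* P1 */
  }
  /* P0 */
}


z declared in the same block as P1
z = 6


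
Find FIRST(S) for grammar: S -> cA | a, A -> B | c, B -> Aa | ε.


Per alternative of S: FIRST(cA) = {c}; FIRST(a) = {a}
FIRST(S) = {a, c}


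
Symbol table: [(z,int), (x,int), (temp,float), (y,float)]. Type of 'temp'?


Lookup 'temp' → type float


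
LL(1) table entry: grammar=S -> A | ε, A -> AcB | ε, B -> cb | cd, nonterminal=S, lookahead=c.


For [S, c]: 'c' ∈ FIRST(A)
Entry: S -> A


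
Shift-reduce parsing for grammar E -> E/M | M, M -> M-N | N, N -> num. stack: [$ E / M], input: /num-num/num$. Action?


handle 'E/M' on top; lookahead ∈ FOLLOW(E) = {/, $}
Action: reduce (E -> E/M)


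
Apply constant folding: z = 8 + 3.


8 + 3 = 11 at compile time
Optimized: z = 11


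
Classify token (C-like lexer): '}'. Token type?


Pattern: delimiter/punctuation
Type: PUNCTUATION


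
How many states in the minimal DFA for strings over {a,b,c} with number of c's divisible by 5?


Track (count of c) mod 5: states 0..4, accept at 0
Minimal DFA: 5 states


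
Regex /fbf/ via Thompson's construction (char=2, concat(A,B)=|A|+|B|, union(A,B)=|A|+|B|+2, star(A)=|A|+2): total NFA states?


Syntax tree has 3 char leaf(s), 0 union(s), 0 star(s)
chars contribute 3×2 = 6; each union adds +2; each star adds +2
Total: 6 + 0 + 0 = 6 states


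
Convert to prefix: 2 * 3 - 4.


left-to-right (same/higher precedence on left): tree is (- (* 2 3) 4)
Prefix: - * 2 3 4


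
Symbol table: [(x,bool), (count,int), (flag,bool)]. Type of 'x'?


Lookup 'x' → type bool


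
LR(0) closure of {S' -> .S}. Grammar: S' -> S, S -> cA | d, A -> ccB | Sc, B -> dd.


Start: S' -> .S
For each item with dot before a nonterminal B, add B -> .γ for every B-production
Closure: [S' -> .S, S -> .cA, S -> .d]


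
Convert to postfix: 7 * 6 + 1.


Left to right (same or higher precedence on left)
Postfix: 7 6 * 1 +


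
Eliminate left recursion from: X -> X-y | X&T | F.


Left-recursive alternatives: X-y, X&T; non-recursive: F
Introduce X': X -> FX', X' -> -yX' | &TX' | ε


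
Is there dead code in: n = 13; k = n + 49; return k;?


n is read by k's definition; k is returned
No dead code


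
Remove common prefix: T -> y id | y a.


Common prefix: 'y'
Factored: T -> y T', T' -> id | a


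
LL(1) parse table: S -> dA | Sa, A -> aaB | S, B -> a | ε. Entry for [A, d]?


For [A, d]: 'd' ∈ FIRST(S)
Entry: A -> S


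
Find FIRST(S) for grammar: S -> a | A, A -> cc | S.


Per alternative of S: FIRST(a) = {a}; FIRST(A) = {a, c}
FIRST(S) = {a, c}


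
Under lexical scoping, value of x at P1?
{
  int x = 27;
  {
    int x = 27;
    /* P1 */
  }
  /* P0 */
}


x declared in the same block as P1
x = 27


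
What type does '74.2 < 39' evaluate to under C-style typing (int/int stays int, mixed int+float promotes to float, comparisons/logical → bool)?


Operand types: float < int
Rule: comparison yields bool
Result type: bool


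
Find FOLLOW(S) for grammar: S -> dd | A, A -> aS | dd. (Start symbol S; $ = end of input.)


$ ∈ FOLLOW(S). For each A -> αBβ: add FIRST(β)\{ε} to FOLLOW(B); if β nullable, add FOLLOW(A).
FOLLOW(S) = {$}


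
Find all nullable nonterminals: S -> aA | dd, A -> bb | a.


A nonterminal is nullable iff some alternative derives ε (directly, or every symbol in it is nullable)
Nullable: {}


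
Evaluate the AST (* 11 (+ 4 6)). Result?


Evaluate inner: (+ 4 6) = 10
Evaluate root: (* 11 10) = 110
Result: 110


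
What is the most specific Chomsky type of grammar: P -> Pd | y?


Left-linear: every RHS is a terminal or one nonterminal followed by a terminal
Classification: Type 3 (Regular)


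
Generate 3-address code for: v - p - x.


Break into single-operator statements:
t1 = v - p
t2 = t1 - x


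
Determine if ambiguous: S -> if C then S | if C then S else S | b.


dangling else: 'if C then if C then b else b' parses two ways
Ambiguous


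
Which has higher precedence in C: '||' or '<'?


'<' is relational (level 7); '||' is logical OR (level 1)
Higher level binds tighter
'<' has higher precedence than '||'


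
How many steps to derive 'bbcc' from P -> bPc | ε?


Derivation: P => bPc => bbPcc => bbcc
Steps: 3


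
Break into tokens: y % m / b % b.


Scan left to right, longest-match per lexeme
Tokens: ID(y), OP(%), ID(m), OP(/), ID(b), OP(%), ID(b)


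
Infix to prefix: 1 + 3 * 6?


'*' binds tighter: tree is (+ 1 (* 3 6))
Prefix: + 1 * 3 6


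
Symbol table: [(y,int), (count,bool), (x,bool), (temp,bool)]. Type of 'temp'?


Lookup 'temp' → type bool


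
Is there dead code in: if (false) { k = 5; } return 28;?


condition is constant false, so the whole block is unreachable
Dead: 'if (false) { k = 5; }'


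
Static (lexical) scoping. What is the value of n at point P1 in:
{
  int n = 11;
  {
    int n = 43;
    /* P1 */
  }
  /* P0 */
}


n declared in the same block as P1
n = 43


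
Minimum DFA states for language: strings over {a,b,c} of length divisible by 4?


Track length mod 4: states 0..3, accept at 0
Minimal DFA: 4 states


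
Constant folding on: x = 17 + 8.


17 + 8 = 25 at compile time
Optimized: x = 25


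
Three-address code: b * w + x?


Break into single-operator statements:
t1 = b * w
t2 = t1 + x


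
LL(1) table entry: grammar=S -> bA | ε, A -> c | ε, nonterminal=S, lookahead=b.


For [S, b]: 'b' ∈ FIRST(bA)
Entry: S -> bA


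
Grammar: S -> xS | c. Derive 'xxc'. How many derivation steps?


Derivation: S => xS => xxS => xxc
Steps: 3


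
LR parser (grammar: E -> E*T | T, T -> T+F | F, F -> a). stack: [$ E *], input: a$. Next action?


no handle ('E*' is not any RHS); shift 'a'
Action: shift


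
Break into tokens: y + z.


Scan left to right, longest-match per lexeme
Tokens: ID(y), OP(+), ID(z)


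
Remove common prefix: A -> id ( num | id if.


Common prefix: 'id'
Factored: A -> id A', A' -> ( num | if


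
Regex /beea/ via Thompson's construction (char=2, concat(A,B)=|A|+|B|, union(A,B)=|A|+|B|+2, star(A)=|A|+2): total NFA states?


Syntax tree has 4 char leaf(s), 0 union(s), 0 star(s)
chars contribute 4×2 = 8; each union adds +2; each star adds +2
Total: 8 + 0 + 0 = 8 states


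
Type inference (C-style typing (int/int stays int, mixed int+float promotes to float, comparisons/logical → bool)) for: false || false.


Operand types: bool || bool
Rule: logical operators take bool operands and yield bool
Result type: bool


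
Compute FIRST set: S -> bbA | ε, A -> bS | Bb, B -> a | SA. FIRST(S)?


Per alternative of S: FIRST(bbA) = {b}; FIRST(ε) = {ε}
FIRST(S) = {b, ε}


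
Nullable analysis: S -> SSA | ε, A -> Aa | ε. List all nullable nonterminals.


A nonterminal is nullable iff some alternative derives ε (directly, or every symbol in it is nullable)
Nullable: {A, S}


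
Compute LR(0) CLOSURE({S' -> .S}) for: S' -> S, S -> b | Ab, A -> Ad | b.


Start: S' -> .S
For each item with dot before a nonterminal B, add B -> .γ for every B-production
Closure: [S' -> .S, S -> .b, S -> .Ab, A -> .Ad, A -> .b]


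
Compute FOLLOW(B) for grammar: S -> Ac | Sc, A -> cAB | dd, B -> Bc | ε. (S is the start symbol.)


$ ∈ FOLLOW(S). For each A -> αBβ: add FIRST(β)\{ε} to FOLLOW(B); if β nullable, add FOLLOW(A).
FOLLOW(B) = {c}


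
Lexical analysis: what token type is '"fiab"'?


Pattern: double-quoted sequence
Type: STRING_LITERAL


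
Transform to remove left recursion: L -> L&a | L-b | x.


Left-recursive alternatives: L&a, L-b; non-recursive: x
Introduce L': L -> xL', L' -> &aL' | -bL' | ε


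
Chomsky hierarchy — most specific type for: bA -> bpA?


LHS has context (more than one symbol) and |LHS| ≤ |RHS|
Classification: Type 1 (Context-Sensitive)


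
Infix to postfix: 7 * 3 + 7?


Left to right (same or higher precedence on left)
Postfix: 7 3 * 7 +


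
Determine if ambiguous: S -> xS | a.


right-linear, alternatives start with distinct terminals 'x' vs 'a': unique leftmost derivation
Unambiguous


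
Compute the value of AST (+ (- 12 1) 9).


Evaluate inner: (- 12 1) = 11
Evaluate root: (+ 11 9) = 20
Result: 20


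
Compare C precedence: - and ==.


'-' is additive (level 9); '==' is equality (level 6)
Higher level binds tighter
'-' has higher precedence than '=='


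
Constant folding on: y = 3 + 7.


3 + 7 = 10 at compile time
Optimized: y = 10


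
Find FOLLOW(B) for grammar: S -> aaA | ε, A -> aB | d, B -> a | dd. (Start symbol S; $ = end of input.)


$ ∈ FOLLOW(S). For each A -> αBβ: add FIRST(β)\{ε} to FOLLOW(B); if β nullable, add FOLLOW(A).
FOLLOW(B) = {$}


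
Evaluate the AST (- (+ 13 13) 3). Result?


Evaluate inner: (+ 13 13) = 26
Evaluate root: (- 26 3) = 23
Result: 23


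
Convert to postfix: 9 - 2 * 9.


* has higher precedence, evaluate 2*9 first
Postfix: 9 2 9 * -


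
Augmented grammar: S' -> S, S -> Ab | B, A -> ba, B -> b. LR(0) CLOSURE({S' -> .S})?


Start: S' -> .S
For each item with dot before a nonterminal B, add B -> .γ for every B-production
Closure: [S' -> .S, S -> .Ab, S -> .B, A -> .ba, B -> .b]


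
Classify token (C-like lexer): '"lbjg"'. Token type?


Pattern: double-quoted sequence
Type: STRING_LITERAL


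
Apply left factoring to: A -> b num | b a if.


Common prefix: 'b'
Factored: A -> b A', A' -> num | a if


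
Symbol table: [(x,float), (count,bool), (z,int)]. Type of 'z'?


Lookup 'z' → type int


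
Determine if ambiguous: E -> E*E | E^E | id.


'id*id^id' has two parse trees (no precedence encoded between * and ^)
Ambiguous


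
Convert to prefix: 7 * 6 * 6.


left-to-right (same/higher precedence on left): tree is (* (* 7 6) 6)
Prefix: * * 7 6 6


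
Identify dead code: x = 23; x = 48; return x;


first assignment to x is overwritten before any read
Dead: 'x = 23'


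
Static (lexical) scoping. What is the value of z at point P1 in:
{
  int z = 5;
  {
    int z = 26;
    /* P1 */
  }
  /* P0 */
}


z declared in the same block as P1
z = 26


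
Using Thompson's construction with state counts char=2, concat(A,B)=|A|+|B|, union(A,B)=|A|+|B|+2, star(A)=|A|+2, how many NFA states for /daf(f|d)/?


Syntax tree has 5 char leaf(s), 1 union(s), 0 star(s)
chars contribute 5×2 = 10; each union adds +2; each star adds +2
Total: 10 + 2 + 0 = 12 states


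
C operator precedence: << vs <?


'<<' is shift (level 8); '<' is relational (level 7)
Higher level binds tighter
'<<' has higher precedence than '<'


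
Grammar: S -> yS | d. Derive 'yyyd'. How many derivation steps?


Derivation: S => yS => yyS => yyyS => yyyd
Steps: 4


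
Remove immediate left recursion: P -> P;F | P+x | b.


Left-recursive alternatives: P;F, P+x; non-recursive: b
Introduce P': P -> bP', P' -> ;FP' | +xP' | ε


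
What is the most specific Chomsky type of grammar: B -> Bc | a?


Left-linear: every RHS is a terminal or one nonterminal followed by a terminal
Classification: Type 3 (Regular)


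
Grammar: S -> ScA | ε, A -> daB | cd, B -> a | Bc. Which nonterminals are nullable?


A nonterminal is nullable iff some alternative derives ε (directly, or every symbol in it is nullable)
Nullable: {S}


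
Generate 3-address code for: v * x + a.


Break into single-operator statements:
t1 = v * x
t2 = t1 + a


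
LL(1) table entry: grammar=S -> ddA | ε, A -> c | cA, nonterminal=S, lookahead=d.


For [S, d]: 'd' ∈ FIRST(ddA)
Entry: S -> ddA


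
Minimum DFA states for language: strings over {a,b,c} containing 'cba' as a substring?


KMP-style automaton: 3 progress states + 1 absorbing accept = 4
Minimal DFA: 4 states


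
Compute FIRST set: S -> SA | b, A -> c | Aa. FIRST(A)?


Per alternative of A: FIRST(c) = {c}; FIRST(Aa) = {c}
FIRST(A) = {c}


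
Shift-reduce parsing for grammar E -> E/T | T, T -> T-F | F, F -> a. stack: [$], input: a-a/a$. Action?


no handle on stack; shift 'a'
Action: shift


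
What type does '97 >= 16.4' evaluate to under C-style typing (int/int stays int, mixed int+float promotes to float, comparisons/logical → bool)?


Operand types: int >= float
Rule: comparison yields bool
Result type: bool


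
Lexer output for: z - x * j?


Scan left to right, longest-match per lexeme
Tokens: ID(z), OP(-), ID(x), OP(*), ID(j)


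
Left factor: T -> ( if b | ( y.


Common prefix: '('
Factored: T -> ( T', T' -> if b | y


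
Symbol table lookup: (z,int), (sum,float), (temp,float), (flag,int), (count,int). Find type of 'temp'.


Lookup 'temp' → type float


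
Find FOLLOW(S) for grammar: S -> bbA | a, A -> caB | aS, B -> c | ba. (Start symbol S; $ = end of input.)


$ ∈ FOLLOW(S). For each A -> αBβ: add FIRST(β)\{ε} to FOLLOW(B); if β nullable, add FOLLOW(A).
FOLLOW(S) = {$}


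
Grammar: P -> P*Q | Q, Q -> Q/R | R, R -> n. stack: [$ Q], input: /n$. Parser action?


shift '/' to continue Q -> Q/R
Action: shift


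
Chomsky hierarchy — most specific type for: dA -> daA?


LHS has context (more than one symbol) and |LHS| ≤ |RHS|
Classification: Type 1 (Context-Sensitive)


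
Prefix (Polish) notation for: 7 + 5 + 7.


left-to-right (same/higher precedence on left): tree is (+ (+ 7 5) 7)
Prefix: + + 7 5 7


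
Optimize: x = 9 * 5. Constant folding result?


9 * 5 = 45 at compile time
Optimized: x = 45


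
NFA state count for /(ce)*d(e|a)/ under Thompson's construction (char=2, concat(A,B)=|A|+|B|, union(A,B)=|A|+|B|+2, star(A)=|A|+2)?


Syntax tree has 5 char leaf(s), 1 union(s), 1 star(s)
chars contribute 5×2 = 10; each union adds +2; each star adds +2
Total: 10 + 2 + 2 = 14 states


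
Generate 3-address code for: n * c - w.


Break into single-operator statements:
t1 = n * c
t2 = t1 - w


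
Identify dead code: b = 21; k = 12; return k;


b is assigned but never read
Dead: 'b = 21'


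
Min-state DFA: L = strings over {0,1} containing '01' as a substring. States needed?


KMP-style automaton: 2 progress states + 1 absorbing accept = 3
Minimal DFA: 3 states


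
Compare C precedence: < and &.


'<' is relational (level 7); '&' is bitwise AND (level 5)
Higher level binds tighter
'<' has higher precedence than '&'


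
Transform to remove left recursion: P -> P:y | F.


Left-recursive alternatives: P:y; non-recursive: F
Introduce P': P -> FP', P' -> :yP' | ε


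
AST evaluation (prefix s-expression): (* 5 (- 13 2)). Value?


Evaluate inner: (- 13 2) = 11
Evaluate root: (* 5 11) = 55
Result: 55


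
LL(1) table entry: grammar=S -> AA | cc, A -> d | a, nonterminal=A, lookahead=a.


For [A, a]: 'a' ∈ FIRST(a)
Entry: A -> a


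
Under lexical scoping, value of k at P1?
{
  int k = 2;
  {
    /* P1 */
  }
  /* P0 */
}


P1's block does not declare k; resolves to the enclosing declaration at depth 0
k = 2


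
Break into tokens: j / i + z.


Scan left to right, longest-match per lexeme
Tokens: ID(j), OP(/), ID(i), OP(+), ID(z)


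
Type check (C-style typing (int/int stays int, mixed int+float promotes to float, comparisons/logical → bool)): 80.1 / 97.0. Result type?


Operand types: float / float
Rule: mixed int/float promotes to float; int/int stays int
Result type: float


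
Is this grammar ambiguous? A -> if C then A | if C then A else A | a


dangling else: 'if C then if C then a else a' parses two ways
Ambiguous


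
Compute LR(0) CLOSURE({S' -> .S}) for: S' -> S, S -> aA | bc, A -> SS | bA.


Start: S' -> .S
For each item with dot before a nonterminal B, add B -> .γ for every B-production
Closure: [S' -> .S, S -> .aA, S -> .bc]


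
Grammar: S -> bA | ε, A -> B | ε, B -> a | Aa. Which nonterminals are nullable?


A nonterminal is nullable iff some alternative derives ε (directly, or every symbol in it is nullable)
Nullable: {A, S}


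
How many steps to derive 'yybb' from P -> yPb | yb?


Derivation: P => yPb => yybb
Steps: 2


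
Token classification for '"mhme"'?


Pattern: double-quoted sequence
Type: STRING_LITERAL


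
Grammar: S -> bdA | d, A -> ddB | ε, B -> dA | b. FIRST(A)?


Per alternative of A: FIRST(ddB) = {d}; FIRST(ε) = {ε}
FIRST(A) = {d, ε}


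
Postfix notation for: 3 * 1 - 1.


Left to right (same or higher precedence on left)
Postfix: 3 1 * 1 -


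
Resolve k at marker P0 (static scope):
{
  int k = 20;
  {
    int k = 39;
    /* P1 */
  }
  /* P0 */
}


k declared in the same block as P0
k = 20


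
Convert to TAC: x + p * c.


Break into single-operator statements:
t1 = p * c
t2 = x + t1


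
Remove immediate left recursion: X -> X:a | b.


Left-recursive alternatives: X:a; non-recursive: b
Introduce X': X -> bX', X' -> :aX' | ε


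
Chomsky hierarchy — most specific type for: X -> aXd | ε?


Single nonterminal LHS, but a^n d^n is not regular
Classification: Type 2 (Context-Free)


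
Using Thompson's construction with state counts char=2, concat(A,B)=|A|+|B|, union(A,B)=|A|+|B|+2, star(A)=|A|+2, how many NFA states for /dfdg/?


Syntax tree has 4 char leaf(s), 0 union(s), 0 star(s)
chars contribute 4×2 = 8; each union adds +2; each star adds +2
Total: 8 + 0 + 0 = 8 states


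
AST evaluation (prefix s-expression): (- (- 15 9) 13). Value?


Evaluate inner: (- 15 9) = 6
Evaluate root: (- 6 13) = -7
Result: -7


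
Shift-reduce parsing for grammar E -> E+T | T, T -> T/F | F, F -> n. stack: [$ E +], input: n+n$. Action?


no handle ('E+' is not any RHS); shift 'n'
Action: shift


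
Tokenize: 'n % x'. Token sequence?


Scan left to right, longest-match per lexeme
Tokens: ID(n), OP(%), ID(x)


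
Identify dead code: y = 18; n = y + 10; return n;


y is read by n's definition; n is returned
No dead code


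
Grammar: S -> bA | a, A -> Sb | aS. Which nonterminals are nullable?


A nonterminal is nullable iff some alternative derives ε (directly, or every symbol in it is nullable)
Nullable: {}


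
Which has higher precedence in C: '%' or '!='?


'%' is multiplicative (level 10); '!=' is equality (level 6)
Higher level binds tighter
'%' has higher precedence than '!='


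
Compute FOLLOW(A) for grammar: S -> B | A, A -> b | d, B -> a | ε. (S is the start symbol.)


$ ∈ FOLLOW(S). For each A -> αBβ: add FIRST(β)\{ε} to FOLLOW(B); if β nullable, add FOLLOW(A).
FOLLOW(A) = {$}


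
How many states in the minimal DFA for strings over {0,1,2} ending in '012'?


Track the longest suffix of input matching a prefix of '012': 4 classes (prefixes of length 0..3)
Minimal DFA: 4 states


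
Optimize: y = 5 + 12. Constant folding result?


5 + 12 = 17 at compile time
Optimized: y = 17


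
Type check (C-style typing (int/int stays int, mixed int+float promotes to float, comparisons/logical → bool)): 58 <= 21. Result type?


Operand types: int <= int
Rule: comparison yields bool
Result type: bool


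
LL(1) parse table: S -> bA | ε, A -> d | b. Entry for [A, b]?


For [A, b]: 'b' ∈ FIRST(b)
Entry: A -> b


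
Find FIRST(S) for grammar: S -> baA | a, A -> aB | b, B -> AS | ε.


Per alternative of S: FIRST(baA) = {b}; FIRST(a) = {a}
FIRST(S) = {a, b}


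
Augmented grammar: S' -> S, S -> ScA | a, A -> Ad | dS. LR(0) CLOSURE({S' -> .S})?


Start: S' -> .S
For each item with dot before a nonterminal B, add B -> .γ for every B-production
Closure: [S' -> .S, S -> .ScA, S -> .a]


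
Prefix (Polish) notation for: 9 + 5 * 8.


'*' binds tighter: tree is (+ 9 (* 5 8))
Prefix: + 9 * 5 8


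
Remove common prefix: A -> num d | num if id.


Common prefix: 'num'
Factored: A -> num A', A' -> d | if id


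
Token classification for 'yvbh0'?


Pattern: letter/underscore followed by alphanumerics, not a keyword
Type: IDENTIFIER


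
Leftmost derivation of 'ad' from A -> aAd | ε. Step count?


Derivation: A => aAd => ad
Steps: 2


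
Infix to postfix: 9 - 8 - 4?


Left to right (same or higher precedence on left)
Postfix: 9 8 - 4 -


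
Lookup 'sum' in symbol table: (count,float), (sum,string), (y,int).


Lookup 'sum' → type string


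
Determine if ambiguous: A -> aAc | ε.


balanced a^n…c^n: each string has a unique parse
Unambiguous


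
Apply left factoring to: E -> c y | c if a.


Common prefix: 'c'
Factored: E -> c E', E' -> y | if a


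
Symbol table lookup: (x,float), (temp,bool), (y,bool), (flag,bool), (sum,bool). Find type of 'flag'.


Lookup 'flag' → type bool


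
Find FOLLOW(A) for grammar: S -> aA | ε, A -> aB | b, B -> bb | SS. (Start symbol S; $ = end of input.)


$ ∈ FOLLOW(S). For each A -> αBβ: add FIRST(β)\{ε} to FOLLOW(B); if β nullable, add FOLLOW(A).
FOLLOW(A) = {$, a}


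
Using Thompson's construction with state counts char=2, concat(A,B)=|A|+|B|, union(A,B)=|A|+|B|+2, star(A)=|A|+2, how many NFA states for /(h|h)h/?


Syntax tree has 3 char leaf(s), 1 union(s), 0 star(s)
chars contribute 3×2 = 6; each union adds +2; each star adds +2
Total: 6 + 2 + 0 = 8 states


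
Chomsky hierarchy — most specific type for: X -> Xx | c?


Left-linear: every RHS is a terminal or one nonterminal followed by a terminal
Classification: Type 3 (Regular)


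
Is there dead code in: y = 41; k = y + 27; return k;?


y is read by k's definition; k is returned
No dead code


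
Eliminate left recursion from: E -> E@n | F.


Left-recursive alternatives: E@n; non-recursive: F
Introduce E': E -> FE', E' -> @nE' | ε


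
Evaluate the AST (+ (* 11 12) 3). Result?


Evaluate inner: (* 11 12) = 132
Evaluate root: (+ 132 3) = 135
Result: 135


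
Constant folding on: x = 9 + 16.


9 + 16 = 25 at compile time
Optimized: x = 25


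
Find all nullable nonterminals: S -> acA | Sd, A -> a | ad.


A nonterminal is nullable iff some alternative derives ε (directly, or every symbol in it is nullable)
Nullable: {}


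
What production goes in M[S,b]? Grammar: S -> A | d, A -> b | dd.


For [S, b]: 'b' ∈ FIRST(A)
Entry: S -> A


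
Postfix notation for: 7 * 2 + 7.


Left to right (same or higher precedence on left)
Postfix: 7 2 * 7 +


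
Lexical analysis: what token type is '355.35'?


Pattern: digits with a decimal point
Type: FLOAT_LITERAL


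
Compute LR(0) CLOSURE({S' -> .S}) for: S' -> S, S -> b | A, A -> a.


Start: S' -> .S
For each item with dot before a nonterminal B, add B -> .γ for every B-production
Closure: [S' -> .S, S -> .b, S -> .A, A -> .a]
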